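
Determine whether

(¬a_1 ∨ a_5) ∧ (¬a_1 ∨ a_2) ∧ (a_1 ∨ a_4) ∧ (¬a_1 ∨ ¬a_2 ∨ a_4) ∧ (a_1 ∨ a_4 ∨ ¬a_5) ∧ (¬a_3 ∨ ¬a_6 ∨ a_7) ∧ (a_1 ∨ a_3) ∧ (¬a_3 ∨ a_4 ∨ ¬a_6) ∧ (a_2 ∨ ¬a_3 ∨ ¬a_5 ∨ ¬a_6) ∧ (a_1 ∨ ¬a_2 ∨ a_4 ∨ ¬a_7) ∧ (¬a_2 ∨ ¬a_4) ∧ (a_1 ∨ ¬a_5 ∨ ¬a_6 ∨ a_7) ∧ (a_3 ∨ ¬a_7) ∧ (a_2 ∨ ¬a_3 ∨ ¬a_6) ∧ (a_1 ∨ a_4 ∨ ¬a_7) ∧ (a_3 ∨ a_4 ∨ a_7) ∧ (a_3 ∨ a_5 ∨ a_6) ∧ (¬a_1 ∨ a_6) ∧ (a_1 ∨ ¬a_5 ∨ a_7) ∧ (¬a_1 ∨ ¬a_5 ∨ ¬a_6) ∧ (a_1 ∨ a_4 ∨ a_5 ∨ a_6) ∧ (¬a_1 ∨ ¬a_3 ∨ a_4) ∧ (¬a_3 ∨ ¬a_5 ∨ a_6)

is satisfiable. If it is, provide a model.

a_1: False, a_2: False, a_3: True, a_4: True, a_5: False, a_6: False, a_7: False

Try a_1 = True:
  (¬a_1 ∨ a_5) forces a_5 = True.
  (¬a_1 ∨ a_2) forces a_2 = True.
  (¬a_1 ∨ ¬a_2 ∨ a_4) forces a_4 = True.
  clause (¬a_2 ∨ ¬a_4) is falsified — backtrack.
So a_1 = False.
  then (a_1 ∨ a_4) forces a_4 = True.
  then (a_1 ∨ a_3) forces a_3 = True.
  then (¬a_2 ∨ ¬a_4) forces a_2 = False.
  then (a_2 ∨ ¬a_3 ∨ ¬a_6) forces a_6 = False.
  then (¬a_3 ∨ ¬a_5 ∨ a_6) forces a_5 = False.
Set a_7 = False.
All clauses satisfied.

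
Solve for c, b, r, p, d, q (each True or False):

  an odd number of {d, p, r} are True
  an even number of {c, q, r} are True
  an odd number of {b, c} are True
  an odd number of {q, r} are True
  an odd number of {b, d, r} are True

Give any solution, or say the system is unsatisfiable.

c = True; b = False; r = False; p = False; d = True; q = True

{d, p, r}: 1 true → odd ✓
{c, q, r}: 2 true → even ✓
{b, c}: 1 true → odd ✓
{q, r}: 1 true → odd ✓
{b, d, r}: 1 true → odd ✓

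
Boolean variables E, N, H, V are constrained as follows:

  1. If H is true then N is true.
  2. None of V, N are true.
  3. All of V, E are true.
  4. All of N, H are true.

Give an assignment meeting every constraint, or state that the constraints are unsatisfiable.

No satisfying assignment exists.

Case N = True:
  Constraint (2) is violated (N=T) — contradiction.
Case N = False:
  Constraint (4) is violated (N=F) — contradiction.
Both cases fail — unsatisfiable.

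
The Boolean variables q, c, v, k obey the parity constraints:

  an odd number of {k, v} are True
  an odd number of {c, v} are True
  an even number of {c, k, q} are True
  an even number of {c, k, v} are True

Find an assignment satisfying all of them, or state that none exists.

q=F, c=T, v=F, k=T

{k, v}: 1 true → odd ✓
{c, v}: 1 true → odd ✓
{c, k, q}: 2 true → even ✓
{c, k, v}: 2 true → even ✓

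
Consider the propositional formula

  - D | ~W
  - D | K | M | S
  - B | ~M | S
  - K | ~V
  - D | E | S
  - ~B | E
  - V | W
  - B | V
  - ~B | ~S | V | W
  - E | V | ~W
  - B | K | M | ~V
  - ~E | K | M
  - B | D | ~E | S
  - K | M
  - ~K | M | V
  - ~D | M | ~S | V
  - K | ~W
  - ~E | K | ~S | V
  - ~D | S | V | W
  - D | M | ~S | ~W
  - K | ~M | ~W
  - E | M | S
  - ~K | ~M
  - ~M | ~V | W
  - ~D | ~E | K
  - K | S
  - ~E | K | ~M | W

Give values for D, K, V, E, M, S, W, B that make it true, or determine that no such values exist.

Set D = False.
  then (D | ~W) forces W = False.
  then (V | W) forces V = True.
  then (~M | ~V | W) forces M = False.
  then (K | ~V) forces K = True.
Set E = True.
Set S = False.
  then (B | D | ~E | S) forces B = True.
All clauses satisfied.

D = False; K = True; V = True; E = True; M = False; S = False; W = False; B = True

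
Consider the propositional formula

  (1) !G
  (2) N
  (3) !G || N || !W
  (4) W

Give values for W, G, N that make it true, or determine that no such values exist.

W = True, G = False, N = True

Unit clause (!G) forces G = False.
Unit clause (N) forces N = True.
Unit clause (W) forces W = True.
All clauses satisfied.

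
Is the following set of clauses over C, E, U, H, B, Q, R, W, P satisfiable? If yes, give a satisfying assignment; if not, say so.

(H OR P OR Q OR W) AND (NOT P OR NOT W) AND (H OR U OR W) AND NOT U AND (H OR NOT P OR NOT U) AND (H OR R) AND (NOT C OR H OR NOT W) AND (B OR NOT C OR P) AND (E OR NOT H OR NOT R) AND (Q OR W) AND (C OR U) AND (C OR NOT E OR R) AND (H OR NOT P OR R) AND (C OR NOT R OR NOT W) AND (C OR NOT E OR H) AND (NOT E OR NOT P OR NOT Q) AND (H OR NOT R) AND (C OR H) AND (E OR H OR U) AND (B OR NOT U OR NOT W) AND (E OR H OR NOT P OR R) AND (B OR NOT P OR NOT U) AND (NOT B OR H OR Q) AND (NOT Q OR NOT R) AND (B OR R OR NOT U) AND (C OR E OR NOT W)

Unit clause (NOT U) forces U = False.
In (C OR U) only C is left, so C = True.
Set E = True.
Set H = True.
Try B = False:
  (B OR NOT C OR P) forces P = True.
  (NOT P OR NOT W) forces W = False.
  (Q OR W) forces Q = True.
  clause (NOT E OR NOT P OR NOT Q) is falsified — backtrack.
So B = True.
Set Q = True.
  then (NOT E OR NOT P OR NOT Q) forces P = False.
  then (NOT Q OR NOT R) forces R = False.
Set W = True.
All clauses satisfied.

C = True, E = True, U = False, H = True, B = True, Q = True, R = False, W = True, P = False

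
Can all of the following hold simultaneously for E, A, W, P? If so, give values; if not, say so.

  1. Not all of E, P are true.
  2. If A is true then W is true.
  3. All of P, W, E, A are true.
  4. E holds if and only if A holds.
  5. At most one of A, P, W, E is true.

Case W = True:
  (3) forces P = True.
  Constraint (5) is violated (P=T, W=T) — contradiction.
Case W = False:
  Constraint (3) is violated (W=F) — contradiction.
Both cases fail — unsatisfiable.

Unsatisfiable — no assignment works.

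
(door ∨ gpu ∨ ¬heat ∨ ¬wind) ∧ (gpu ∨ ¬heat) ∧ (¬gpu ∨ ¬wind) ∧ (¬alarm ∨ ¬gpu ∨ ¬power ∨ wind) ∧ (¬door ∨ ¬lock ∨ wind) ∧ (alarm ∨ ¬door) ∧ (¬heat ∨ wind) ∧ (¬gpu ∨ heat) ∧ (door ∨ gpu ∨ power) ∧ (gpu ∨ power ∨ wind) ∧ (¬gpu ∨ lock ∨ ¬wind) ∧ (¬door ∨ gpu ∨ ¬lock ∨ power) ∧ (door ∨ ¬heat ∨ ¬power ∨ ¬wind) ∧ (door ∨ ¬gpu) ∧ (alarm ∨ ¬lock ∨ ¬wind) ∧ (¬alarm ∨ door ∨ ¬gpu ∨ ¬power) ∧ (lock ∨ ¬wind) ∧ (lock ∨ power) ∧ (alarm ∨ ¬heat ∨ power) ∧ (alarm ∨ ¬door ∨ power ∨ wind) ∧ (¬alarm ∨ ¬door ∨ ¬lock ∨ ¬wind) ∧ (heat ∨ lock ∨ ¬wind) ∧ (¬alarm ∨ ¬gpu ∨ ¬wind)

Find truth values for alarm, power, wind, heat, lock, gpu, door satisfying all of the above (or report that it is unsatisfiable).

alarm = True; power = True; wind = False; heat = False; lock = False; gpu = False; door = True

Set alarm = True.
Set power = True.
Set wind = False.
  then (¬alarm ∨ ¬gpu ∨ ¬power ∨ wind) forces gpu = False.
  then (¬heat ∨ wind) forces heat = False.
Set lock = False.
Set door = True.
All clauses satisfied.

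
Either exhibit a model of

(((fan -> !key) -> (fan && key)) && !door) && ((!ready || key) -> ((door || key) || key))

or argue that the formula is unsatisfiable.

key = True, door = False, ready = False, fan = True

  ((fan -> !key) -> (fan && key)) && !door = True
    (fan -> !key) -> (fan && key) = True
      fan -> !key = False
        !key = False
      fan && key = True
    !door = True
  (!ready || key) -> ((door || key) || key) = True
    !ready || key = True
      !ready = True
    (door || key) || key = True
      door || key = True
Both conjuncts True, so the formula holds.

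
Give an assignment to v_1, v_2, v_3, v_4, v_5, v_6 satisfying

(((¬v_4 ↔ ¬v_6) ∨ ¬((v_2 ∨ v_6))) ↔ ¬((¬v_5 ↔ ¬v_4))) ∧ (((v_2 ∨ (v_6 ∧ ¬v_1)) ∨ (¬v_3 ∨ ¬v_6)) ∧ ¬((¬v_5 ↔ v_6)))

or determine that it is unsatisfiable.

v_1 = False, v_2 = False, v_3 = True, v_4 = True, v_5 = False, v_6 = False

  ((¬v_4 ↔ ¬v_6) ∨ ¬((v_2 ∨ v_6))) ↔ ¬((¬v_5 ↔ ¬v_4)) = True
    (¬v_4 ↔ ¬v_6) ∨ ¬((v_2 ∨ v_6)) = True
      ¬v_4 ↔ ¬v_6 = False
        ¬v_4 = False
        ¬v_6 = True
      ¬((v_2 ∨ v_6)) = True
        v_2 ∨ v_6 = False
    ¬((¬v_5 ↔ ¬v_4)) = True
      ¬v_5 ↔ ¬v_4 = False
        ¬v_5 = True
        ¬v_4 = False
  ((v_2 ∨ (v_6 ∧ ¬v_1)) ∨ (¬v_3 ∨ ¬v_6)) ∧ ¬((¬v_5 ↔ v_6)) = True
    (v_2 ∨ (v_6 ∧ ¬v_1)) ∨ (¬v_3 ∨ ¬v_6) = True
      v_2 ∨ (v_6 ∧ ¬v_1) = False
        v_6 ∧ ¬v_1 = False
          ¬v_1 = True
      ¬v_3 ∨ ¬v_6 = True
        ¬v_3 = False
        ¬v_6 = True
    ¬((¬v_5 ↔ v_6)) = True
      ¬v_5 ↔ v_6 = False
        ¬v_5 = True
Both conjuncts True, so the formula holds.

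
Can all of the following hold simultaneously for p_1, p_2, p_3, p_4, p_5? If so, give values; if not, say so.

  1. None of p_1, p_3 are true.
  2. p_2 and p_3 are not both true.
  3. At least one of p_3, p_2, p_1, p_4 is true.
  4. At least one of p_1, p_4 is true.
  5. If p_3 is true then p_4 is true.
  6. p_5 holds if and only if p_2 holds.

p_1=F, p_2=F, p_3=F, p_4=T, p_5=F

  (1) {p_1, p_3}: 0 true — none ✓
  (2) p_2=F, p_3=F — not both ✓
  (3) {p_3, p_2, p_1, p_4}: 1 true — at least one ✓
  (4) {p_1, p_4}: 1 true — at least one ✓
  (5) p_3=F ⇒ p_4: vacuous ✓
  (6) p_5=F, p_2=F — same ✓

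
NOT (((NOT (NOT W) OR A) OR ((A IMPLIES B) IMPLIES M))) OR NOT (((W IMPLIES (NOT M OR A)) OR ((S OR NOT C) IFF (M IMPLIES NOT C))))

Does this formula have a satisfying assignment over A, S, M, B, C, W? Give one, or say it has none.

A: False; S: True; M: False; B: False; C: False; W: False

  NOT (((NOT (NOT W) OR A) OR ((A IMPLIES B) IMPLIES M))) OR NOT (((W IMPLIES (NOT M OR A)) OR ((S OR NOT C) IFF (M IMPLIES NOT C)))) = True
    NOT (((NOT (NOT W) OR A) OR ((A IMPLIES B) IMPLIES M))) = True
      (NOT (NOT W) OR A) OR ((A IMPLIES B) IMPLIES M) = False
        NOT (NOT W) OR A = False
          NOT (NOT W) = False
            NOT W = True
        (A IMPLIES B) IMPLIES M = False
          A IMPLIES B = True
    NOT (((W IMPLIES (NOT M OR A)) OR ((S OR NOT C) IFF (M IMPLIES NOT C)))) = False
      (W IMPLIES (NOT M OR A)) OR ((S OR NOT C) IFF (M IMPLIES NOT C)) = True
        W IMPLIES (NOT M OR A) = True
          NOT M OR A = True
            NOT M = True
        (S OR NOT C) IFF (M IMPLIES NOT C) = True
          S OR NOT C = True
            NOT C = True
          M IMPLIES NOT C = True
            NOT C = True
The formula evaluates to True.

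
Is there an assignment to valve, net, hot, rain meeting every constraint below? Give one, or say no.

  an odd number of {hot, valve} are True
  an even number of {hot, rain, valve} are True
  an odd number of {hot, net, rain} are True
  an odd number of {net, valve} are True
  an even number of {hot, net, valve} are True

valve = False; net = True; hot = True; rain = True

{hot, valve}: 1 true → odd ✓
{hot, rain, valve}: 2 true → even ✓
{hot, net, rain}: 3 true → odd ✓
{net, valve}: 1 true → odd ✓
{hot, net, valve}: 2 true → even ✓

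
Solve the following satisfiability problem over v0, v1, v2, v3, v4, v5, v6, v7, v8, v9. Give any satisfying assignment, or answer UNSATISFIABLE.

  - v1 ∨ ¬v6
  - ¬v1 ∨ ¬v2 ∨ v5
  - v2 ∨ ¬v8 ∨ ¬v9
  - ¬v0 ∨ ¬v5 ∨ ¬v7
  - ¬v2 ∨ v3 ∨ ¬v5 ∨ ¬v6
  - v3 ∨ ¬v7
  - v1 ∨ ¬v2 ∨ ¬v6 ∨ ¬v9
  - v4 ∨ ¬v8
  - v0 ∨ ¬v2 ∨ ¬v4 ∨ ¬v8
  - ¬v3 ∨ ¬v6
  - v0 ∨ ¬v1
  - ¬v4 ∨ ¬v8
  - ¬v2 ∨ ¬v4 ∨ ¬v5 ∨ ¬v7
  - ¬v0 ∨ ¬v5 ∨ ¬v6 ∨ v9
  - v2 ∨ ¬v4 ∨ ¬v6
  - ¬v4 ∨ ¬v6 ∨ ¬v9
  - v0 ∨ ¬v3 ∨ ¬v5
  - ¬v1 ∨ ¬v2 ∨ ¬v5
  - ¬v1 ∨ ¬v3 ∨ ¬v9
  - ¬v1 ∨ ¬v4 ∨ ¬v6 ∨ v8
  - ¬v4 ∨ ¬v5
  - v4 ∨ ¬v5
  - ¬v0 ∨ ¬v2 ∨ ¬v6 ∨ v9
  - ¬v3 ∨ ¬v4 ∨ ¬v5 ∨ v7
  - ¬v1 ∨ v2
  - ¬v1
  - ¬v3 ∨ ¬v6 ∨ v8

v0=F, v1=F, v2=T, v3=F, v4=T, v5=F, v6=F, v7=F, v8=F, v9=F

Unit clause (¬v1) forces v1 = False.
In (v1 ∨ ¬v6) only ¬v6 is left, so v6 = False.
Set v0 = False.
Set v2 = True.
Set v3 = False.
  then (v3 ∨ ¬v7) forces v7 = False.
Set v4 = True.
  then (v0 ∨ ¬v2 ∨ ¬v4 ∨ ¬v8) forces v8 = False.
  then (¬v4 ∨ ¬v5) forces v5 = False.
Set v9 = False.
All clauses satisfied.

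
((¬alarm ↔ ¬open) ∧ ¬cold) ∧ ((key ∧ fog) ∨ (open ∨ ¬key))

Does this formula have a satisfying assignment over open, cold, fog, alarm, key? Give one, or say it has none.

open = True, cold = False, fog = True, alarm = True, key = False

  (¬alarm ↔ ¬open) ∧ ¬cold = True
    ¬alarm ↔ ¬open = True
      ¬alarm = False
      ¬open = False
    ¬cold = True
  (key ∧ fog) ∨ (open ∨ ¬key) = True
    key ∧ fog = False
    open ∨ ¬key = True
      ¬key = True
Both conjuncts True, so the formula holds.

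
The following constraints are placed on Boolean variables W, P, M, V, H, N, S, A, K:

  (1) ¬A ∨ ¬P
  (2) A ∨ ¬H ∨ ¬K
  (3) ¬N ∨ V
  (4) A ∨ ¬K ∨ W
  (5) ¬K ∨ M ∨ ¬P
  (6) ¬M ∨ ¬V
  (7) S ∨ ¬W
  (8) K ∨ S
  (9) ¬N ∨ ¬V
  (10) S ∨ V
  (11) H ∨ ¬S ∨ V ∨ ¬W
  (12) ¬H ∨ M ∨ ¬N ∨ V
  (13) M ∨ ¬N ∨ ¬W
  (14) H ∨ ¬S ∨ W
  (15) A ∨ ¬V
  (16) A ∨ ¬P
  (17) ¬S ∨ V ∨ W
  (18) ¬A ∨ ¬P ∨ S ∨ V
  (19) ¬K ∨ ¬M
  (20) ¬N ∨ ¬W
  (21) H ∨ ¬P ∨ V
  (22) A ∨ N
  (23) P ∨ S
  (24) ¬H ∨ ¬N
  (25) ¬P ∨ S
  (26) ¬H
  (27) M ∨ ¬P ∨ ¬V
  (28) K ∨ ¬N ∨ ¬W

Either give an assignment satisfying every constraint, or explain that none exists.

W = True, P = False, M = False, V = True, H = False, N = False, S = True, A = True, K = False

Unit clause (¬H) forces H = False.
Try W = False:
  (H ∨ ¬S ∨ W) forces S = False.
  (K ∨ S) forces K = True.
  (A ∨ ¬K ∨ W) forces A = True.
  (¬A ∨ ¬P) forces P = False.
  clause (P ∨ S) is falsified — backtrack.
So W = True.
  then (S ∨ ¬W) forces S = True.
  then (H ∨ ¬S ∨ V ∨ ¬W) forces V = True.
  then (A ∨ ¬V) forces A = True.
  then (¬N ∨ ¬W) forces N = False.
  then (¬A ∨ ¬P) forces P = False.
  then (¬M ∨ ¬V) forces M = False.
Set K = False.
All clauses satisfied.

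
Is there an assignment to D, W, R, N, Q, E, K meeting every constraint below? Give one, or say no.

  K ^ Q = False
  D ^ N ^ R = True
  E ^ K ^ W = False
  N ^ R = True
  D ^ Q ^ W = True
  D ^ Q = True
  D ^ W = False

D = False, W = False, R = True, N = False, Q = True, E = True, K = True

K ^ Q = T ^ T = False ✓
D ^ N ^ R = F ^ F ^ T = True ✓
E ^ K ^ W = T ^ T ^ F = False ✓
N ^ R = F ^ T = True ✓
D ^ Q ^ W = F ^ T ^ F = True ✓
D ^ Q = F ^ T = True ✓
D ^ W = F ^ F = False ✓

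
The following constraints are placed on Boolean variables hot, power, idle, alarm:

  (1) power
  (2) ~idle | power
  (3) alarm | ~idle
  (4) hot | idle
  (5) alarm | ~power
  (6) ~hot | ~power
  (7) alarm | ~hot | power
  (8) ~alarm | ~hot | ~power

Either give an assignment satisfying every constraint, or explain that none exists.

Unit clause (power) forces power = True.
In (alarm | ~power) only alarm is left, so alarm = True.
In (~hot | ~power) only ~hot is left, so hot = False.
In (hot | idle) only idle is left, so idle = True.
All clauses satisfied.

hot = False, power = True, idle = True, alarm = True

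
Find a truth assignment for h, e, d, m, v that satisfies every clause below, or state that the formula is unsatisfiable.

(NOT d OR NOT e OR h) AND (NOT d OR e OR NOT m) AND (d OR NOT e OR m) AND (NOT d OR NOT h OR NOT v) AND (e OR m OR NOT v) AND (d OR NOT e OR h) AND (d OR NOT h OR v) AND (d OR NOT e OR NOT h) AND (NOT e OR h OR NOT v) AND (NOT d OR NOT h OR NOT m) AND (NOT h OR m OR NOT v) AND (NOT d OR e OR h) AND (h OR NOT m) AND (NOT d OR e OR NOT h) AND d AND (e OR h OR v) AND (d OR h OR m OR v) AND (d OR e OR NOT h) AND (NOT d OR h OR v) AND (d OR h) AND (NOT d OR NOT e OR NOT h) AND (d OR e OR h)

Unsatisfiable — no assignment works.

Case e = True:
  (d) forces d = True.
  (NOT d OR NOT e OR h) forces h = True.
  Clause (NOT d OR NOT e OR NOT h) is falsified — contradiction.
Case e = False:
  (d) forces d = True.
  (NOT d OR e OR NOT m) forces m = False.
  (e OR m OR NOT v) forces v = False.
  (NOT d OR e OR h) forces h = True.
  Clause (NOT d OR e OR NOT h) is falsified — contradiction.
Both cases fail, so the formula is unsatisfiable.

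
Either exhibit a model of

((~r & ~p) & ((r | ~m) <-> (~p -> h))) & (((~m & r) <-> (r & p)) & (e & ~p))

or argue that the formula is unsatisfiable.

h: False, r: False, e: True, p: False, m: True

  (~r & ~p) & ((r | ~m) <-> (~p -> h)) = True
    ~r & ~p = True
      ~r = True
      ~p = True
    (r | ~m) <-> (~p -> h) = True
      r | ~m = False
        ~m = False
      ~p -> h = False
        ~p = True
  ((~m & r) <-> (r & p)) & (e & ~p) = True
    (~m & r) <-> (r & p) = True
      ~m & r = False
        ~m = False
      r & p = False
    e & ~p = True
      ~p = True
Both conjuncts True, so the formula holds.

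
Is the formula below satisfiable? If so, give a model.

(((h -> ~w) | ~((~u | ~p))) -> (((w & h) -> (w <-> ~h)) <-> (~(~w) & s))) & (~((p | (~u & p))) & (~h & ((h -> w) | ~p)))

h = False, s = True, u = False, p = False, w = True

  ((h -> ~w) | ~((~u | ~p))) -> (((w & h) -> (w <-> ~h)) <-> (~(~w) & s)) = True
    (h -> ~w) | ~((~u | ~p)) = True
      h -> ~w = True
        ~w = False
      ~((~u | ~p)) = False
        ~u | ~p = True
          ~u = True
          ~p = True
    ((w & h) -> (w <-> ~h)) <-> (~(~w) & s) = True
      (w & h) -> (w <-> ~h) = True
        w & h = False
        w <-> ~h = True
          ~h = True
      ~(~w) & s = True
        ~(~w) = True
          ~w = False
  ~((p | (~u & p))) & (~h & ((h -> w) | ~p)) = True
    ~((p | (~u & p))) = True
      p | (~u & p) = False
        ~u & p = False
          ~u = True
    ~h & ((h -> w) | ~p) = True
      ~h = True
      (h -> w) | ~p = True
        h -> w = True
        ~p = True
Both conjuncts True, so the formula holds.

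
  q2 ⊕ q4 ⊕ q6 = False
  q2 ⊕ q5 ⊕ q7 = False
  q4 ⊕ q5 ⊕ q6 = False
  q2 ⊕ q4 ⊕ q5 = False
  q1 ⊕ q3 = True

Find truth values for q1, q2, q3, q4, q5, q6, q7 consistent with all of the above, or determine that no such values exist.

q1 = False, q2 = False, q3 = True, q4 = False, q5 = False, q6 = False, q7 = False

q2 ⊕ q4 ⊕ q6 = F ⊕ F ⊕ F = False ✓
q2 ⊕ q5 ⊕ q7 = F ⊕ F ⊕ F = False ✓
q4 ⊕ q5 ⊕ q6 = F ⊕ F ⊕ F = False ✓
q2 ⊕ q4 ⊕ q5 = F ⊕ F ⊕ F = False ✓
q1 ⊕ q3 = F ⊕ T = True ✓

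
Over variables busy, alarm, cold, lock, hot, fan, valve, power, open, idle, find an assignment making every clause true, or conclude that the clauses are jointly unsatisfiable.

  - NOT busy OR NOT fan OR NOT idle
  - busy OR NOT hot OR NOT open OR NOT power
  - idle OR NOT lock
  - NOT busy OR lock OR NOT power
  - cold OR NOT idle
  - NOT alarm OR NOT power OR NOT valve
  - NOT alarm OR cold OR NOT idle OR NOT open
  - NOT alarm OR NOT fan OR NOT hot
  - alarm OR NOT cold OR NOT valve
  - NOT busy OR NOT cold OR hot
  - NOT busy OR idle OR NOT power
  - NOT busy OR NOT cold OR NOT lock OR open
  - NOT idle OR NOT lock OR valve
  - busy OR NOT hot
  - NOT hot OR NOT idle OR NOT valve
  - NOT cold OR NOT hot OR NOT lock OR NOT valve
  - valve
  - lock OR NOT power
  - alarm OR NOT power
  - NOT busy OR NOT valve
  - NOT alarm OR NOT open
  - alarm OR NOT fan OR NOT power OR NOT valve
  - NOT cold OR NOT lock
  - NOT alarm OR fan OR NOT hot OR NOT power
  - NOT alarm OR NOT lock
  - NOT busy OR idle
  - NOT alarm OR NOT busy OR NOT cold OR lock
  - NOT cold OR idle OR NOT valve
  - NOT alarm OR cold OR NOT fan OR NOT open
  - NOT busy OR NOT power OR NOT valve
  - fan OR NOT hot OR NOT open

Unit clause (valve) forces valve = True.
In (NOT busy OR NOT valve) only NOT busy is left, so busy = False.
In (busy OR NOT hot) only NOT hot is left, so hot = False.
Set alarm = False.
  then (alarm OR NOT cold OR NOT valve) forces cold = False.
  then (alarm OR NOT power) forces power = False.
  then (cold OR NOT idle) forces idle = False.
  then (idle OR NOT lock) forces lock = False.
Set fan = False.
Set open = False.
All clauses satisfied.

busy=F, alarm=F, cold=F, lock=F, hot=F, fan=F, valve=T, power=F, open=F, idle=F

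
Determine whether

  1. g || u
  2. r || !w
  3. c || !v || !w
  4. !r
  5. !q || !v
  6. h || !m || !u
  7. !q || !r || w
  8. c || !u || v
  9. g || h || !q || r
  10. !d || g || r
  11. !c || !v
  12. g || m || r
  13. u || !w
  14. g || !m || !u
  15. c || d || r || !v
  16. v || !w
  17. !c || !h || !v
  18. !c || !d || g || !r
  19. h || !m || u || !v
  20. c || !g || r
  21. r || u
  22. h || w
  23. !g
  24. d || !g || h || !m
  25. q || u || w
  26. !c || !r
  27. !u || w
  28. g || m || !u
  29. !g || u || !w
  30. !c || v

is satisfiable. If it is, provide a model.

Unsatisfiable — no assignment works.

Case r = True:
  Clause (!r) is falsified — contradiction.
Case r = False:
  (r || !w) forces w = False.
  (r || u) forces u = True.
  Clause (!u || w) is falsified — contradiction.
Both cases fail, so the formula is unsatisfiable.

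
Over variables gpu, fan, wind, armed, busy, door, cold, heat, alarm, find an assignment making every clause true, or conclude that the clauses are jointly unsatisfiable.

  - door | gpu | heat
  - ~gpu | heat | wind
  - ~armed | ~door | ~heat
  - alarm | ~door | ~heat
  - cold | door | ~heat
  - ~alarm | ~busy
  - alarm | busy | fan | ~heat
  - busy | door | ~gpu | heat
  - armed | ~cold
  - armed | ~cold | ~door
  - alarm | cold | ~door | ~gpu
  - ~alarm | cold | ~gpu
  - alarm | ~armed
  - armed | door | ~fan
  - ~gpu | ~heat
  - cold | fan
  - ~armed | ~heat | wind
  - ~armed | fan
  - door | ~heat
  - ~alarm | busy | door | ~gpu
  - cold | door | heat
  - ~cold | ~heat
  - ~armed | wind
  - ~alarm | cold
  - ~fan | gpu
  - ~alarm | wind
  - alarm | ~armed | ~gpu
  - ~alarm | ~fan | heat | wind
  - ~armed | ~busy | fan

gpu=T; fan=T; wind=T; armed=T; busy=F; door=T; cold=T; heat=F; alarm=T

Try gpu = False:
  (~fan | gpu) forces fan = False.
  (cold | fan) forces cold = True.
  (armed | ~cold) forces armed = True.
  clause (~armed | fan) is falsified — backtrack.
So gpu = True.
  then (~gpu | ~heat) forces heat = False.
  then (~gpu | heat | wind) forces wind = True.
Try fan = False:
  (cold | fan) forces cold = True.
  (armed | ~cold) forces armed = True.
  clause (~armed | fan) is falsified — backtrack.
So fan = True.
Try armed = False:
  (armed | ~cold) forces cold = False.
  (~alarm | cold | ~gpu) forces alarm = False.
  (alarm | cold | ~door | ~gpu) forces door = False.
  clause (armed | door | ~fan) is falsified — backtrack.
So armed = True.
  then (alarm | ~armed) forces alarm = True.
  then (~alarm | cold) forces cold = True.
  then (~alarm | ~busy) forces busy = False.
  then (busy | door | ~gpu | heat) forces door = True.
All clauses satisfied.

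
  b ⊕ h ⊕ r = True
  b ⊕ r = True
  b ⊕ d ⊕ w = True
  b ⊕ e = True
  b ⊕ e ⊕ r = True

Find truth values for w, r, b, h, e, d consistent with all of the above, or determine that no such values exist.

w = True; r = False; b = True; h = False; e = False; d = True

b ⊕ h ⊕ r = T ⊕ F ⊕ F = True ✓
b ⊕ r = T ⊕ F = True ✓
b ⊕ d ⊕ w = T ⊕ T ⊕ T = True ✓
b ⊕ e = T ⊕ F = True ✓
b ⊕ e ⊕ r = T ⊕ F ⊕ F = True ✓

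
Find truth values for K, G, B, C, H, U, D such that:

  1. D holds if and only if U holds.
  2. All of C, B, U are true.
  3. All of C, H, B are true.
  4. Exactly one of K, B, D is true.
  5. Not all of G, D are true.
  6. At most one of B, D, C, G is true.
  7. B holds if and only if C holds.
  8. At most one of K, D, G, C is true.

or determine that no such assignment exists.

Case B = True:
  (2) forces C = True.
  Constraint (6) is violated (B=T, C=T) — contradiction.
Case B = False:
  Constraint (2) is violated (B=F) — contradiction.
Both cases fail — unsatisfiable.

No satisfying assignment exists.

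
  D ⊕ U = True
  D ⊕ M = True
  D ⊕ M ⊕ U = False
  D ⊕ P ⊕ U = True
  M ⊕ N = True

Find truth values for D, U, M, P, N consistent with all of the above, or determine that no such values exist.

D=F; U=T; M=T; P=F; N=F

D ⊕ U = F ⊕ T = True ✓
D ⊕ M = F ⊕ T = True ✓
D ⊕ M ⊕ U = F ⊕ T ⊕ T = False ✓
D ⊕ P ⊕ U = F ⊕ F ⊕ T = True ✓
M ⊕ N = T ⊕ F = True ✓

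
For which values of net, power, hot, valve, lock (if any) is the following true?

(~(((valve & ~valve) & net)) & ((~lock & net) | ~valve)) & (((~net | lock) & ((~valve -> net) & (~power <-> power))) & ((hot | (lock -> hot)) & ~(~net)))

Unsatisfiable — no assignment works.

The conjunct ~power <-> power is unsatisfiable on its own:
  power=F: evaluates to False.
  power=T: evaluates to False.
So the whole conjunction is unsatisfiable.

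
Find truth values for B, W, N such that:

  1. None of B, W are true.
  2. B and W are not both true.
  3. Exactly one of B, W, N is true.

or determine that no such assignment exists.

B = False, W = False, N = True

  (1) {B, W}: 0 true — none ✓
  (2) B=F, W=F — not both ✓
  (3) {B, W, N}: 1 true — exactly one ✓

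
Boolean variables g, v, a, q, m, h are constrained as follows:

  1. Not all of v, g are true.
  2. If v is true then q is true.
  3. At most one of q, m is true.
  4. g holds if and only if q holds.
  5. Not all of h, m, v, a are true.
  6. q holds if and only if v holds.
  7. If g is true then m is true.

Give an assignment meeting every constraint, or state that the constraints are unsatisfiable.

g = False, v = False, a = True, q = False, m = True, h = True

  (1) {v, g}: 0/2 true — not all ✓
  (2) v=F ⇒ q: vacuous ✓
  (3) {q, m}: 1 true — at most one ✓
  (4) g=F, q=F — same ✓
  (5) {h, m, v, a}: 3/4 true — not all ✓
  (6) q=F, v=F — same ✓
  (7) g=F ⇒ m: vacuous ✓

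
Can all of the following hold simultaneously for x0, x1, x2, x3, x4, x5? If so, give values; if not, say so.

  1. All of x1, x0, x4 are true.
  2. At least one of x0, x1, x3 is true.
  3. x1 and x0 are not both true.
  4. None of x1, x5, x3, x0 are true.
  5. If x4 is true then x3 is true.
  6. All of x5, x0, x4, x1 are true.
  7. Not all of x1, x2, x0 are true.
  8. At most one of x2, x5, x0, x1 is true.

Case x0 = True:
  Constraint (4) is violated (x0=T) — contradiction.
Case x0 = False:
  Constraint (1) is violated (x0=F) — contradiction.
Both cases fail — unsatisfiable.

UNSATISFIABLE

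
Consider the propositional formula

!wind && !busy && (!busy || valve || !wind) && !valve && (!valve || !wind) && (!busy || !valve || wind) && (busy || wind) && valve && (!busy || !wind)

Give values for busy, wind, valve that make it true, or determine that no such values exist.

Case valve = True:
  Clause (!valve) is falsified — contradiction.
Case valve = False:
  Clause (valve) is falsified — contradiction.
Both cases fail, so the formula is unsatisfiable.

No satisfying assignment exists.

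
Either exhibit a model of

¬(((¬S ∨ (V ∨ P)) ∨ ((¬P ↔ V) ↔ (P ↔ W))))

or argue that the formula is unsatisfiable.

S: True, V: False, P: False, W: False

  ¬(((¬S ∨ (V ∨ P)) ∨ ((¬P ↔ V) ↔ (P ↔ W)))) = True
    (¬S ∨ (V ∨ P)) ∨ ((¬P ↔ V) ↔ (P ↔ W)) = False
      ¬S ∨ (V ∨ P) = False
        ¬S = False
        V ∨ P = False
      (¬P ↔ V) ↔ (P ↔ W) = False
        ¬P ↔ V = False
          ¬P = True
        P ↔ W = True
The formula evaluates to True.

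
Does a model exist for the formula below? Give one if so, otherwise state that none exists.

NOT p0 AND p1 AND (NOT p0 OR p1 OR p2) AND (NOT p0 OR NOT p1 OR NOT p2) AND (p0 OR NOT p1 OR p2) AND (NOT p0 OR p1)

Unit clause (NOT p0) forces p0 = False.
Unit clause (p1) forces p1 = True.
In (p0 OR NOT p1 OR p2) only p2 is left, so p2 = True.
Check each clause:
  (NOT p0): NOT p0 holds.
  (p1): p1 holds.
  (NOT p0 OR p1 OR p2): NOT p0 holds.
  (NOT p0 OR NOT p1 OR NOT p2): NOT p0 holds.
  (p0 OR NOT p1 OR p2): p2 holds.
  (NOT p0 OR p1): NOT p0 holds.
All clauses satisfied.

p0: False, p1: True, p2: True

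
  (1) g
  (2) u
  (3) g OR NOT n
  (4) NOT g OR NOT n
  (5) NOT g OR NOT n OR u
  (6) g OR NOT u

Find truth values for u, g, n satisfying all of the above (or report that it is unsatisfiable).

Unit clause (g) forces g = True.
Unit clause (u) forces u = True.
In (NOT g OR NOT n) only NOT n is left, so n = False.
Check each clause:
  (g): g holds.
  (u): u holds.
  (g OR NOT n): g holds.
  (NOT g OR NOT n): NOT n holds.
  (NOT g OR NOT n OR u): NOT n holds.
  (g OR NOT u): g holds.
All clauses satisfied.

u=T, g=T, n=F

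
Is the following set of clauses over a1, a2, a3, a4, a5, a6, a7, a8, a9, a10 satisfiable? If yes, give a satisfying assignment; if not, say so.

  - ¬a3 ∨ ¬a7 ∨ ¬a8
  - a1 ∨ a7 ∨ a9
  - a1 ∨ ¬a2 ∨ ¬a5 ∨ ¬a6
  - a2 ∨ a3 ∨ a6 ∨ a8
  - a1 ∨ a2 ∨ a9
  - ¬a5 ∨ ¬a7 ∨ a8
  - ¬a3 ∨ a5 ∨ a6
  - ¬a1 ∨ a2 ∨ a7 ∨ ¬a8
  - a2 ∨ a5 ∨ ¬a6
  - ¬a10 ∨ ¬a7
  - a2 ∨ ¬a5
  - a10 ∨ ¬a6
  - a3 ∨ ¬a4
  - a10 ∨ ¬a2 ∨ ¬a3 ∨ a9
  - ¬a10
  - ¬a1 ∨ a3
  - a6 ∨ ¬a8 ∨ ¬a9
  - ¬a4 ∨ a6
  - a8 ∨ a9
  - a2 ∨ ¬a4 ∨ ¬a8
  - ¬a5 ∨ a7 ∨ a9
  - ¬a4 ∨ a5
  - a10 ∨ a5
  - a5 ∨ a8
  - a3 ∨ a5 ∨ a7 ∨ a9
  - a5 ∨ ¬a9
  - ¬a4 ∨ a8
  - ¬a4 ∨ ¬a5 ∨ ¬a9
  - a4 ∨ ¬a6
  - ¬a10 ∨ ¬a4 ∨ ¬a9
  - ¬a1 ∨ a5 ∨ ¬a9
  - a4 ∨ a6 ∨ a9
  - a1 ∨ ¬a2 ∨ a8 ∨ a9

Unit clause (¬a10) forces a10 = False.
In (a10 ∨ a5) only a5 is left, so a5 = True.
In (a2 ∨ ¬a5) only a2 is left, so a2 = True.
In (a10 ∨ ¬a6) only ¬a6 is left, so a6 = False.
In (¬a4 ∨ a6) only ¬a4 is left, so a4 = False.
In (a4 ∨ a6 ∨ a9) only a9 is left, so a9 = True.
In (a6 ∨ ¬a8 ∨ ¬a9) only ¬a8 is left, so a8 = False.
In (¬a5 ∨ ¬a7 ∨ a8) only ¬a7 is left, so a7 = False.
Set a1 = False.
Set a3 = True.
All clauses satisfied.

a1: False, a2: True, a3: True, a4: False, a5: True, a6: False, a7: False, a8: False, a9: True, a10: False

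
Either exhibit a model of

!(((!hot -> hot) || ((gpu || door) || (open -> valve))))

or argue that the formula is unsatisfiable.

door: False; gpu: False; hot: False; open: True; valve: False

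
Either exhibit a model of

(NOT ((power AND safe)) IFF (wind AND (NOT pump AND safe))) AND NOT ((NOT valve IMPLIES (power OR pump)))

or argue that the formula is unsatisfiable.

valve = False, power = False, wind = True, safe = True, pump = False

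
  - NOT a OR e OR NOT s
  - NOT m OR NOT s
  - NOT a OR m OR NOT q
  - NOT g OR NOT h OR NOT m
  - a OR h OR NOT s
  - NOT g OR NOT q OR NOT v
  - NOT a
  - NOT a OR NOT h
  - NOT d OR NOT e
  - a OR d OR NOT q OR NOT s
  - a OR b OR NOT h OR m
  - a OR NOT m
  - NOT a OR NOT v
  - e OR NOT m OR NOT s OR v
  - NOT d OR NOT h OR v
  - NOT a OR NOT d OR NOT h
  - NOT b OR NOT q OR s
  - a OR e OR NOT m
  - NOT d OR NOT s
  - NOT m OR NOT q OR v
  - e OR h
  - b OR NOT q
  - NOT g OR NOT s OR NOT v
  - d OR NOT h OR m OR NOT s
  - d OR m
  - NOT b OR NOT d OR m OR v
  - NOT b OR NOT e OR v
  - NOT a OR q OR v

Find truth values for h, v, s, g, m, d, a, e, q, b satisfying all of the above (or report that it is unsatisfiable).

Unit clause (NOT a) forces a = False.
In (a OR NOT m) only NOT m is left, so m = False.
In (d OR m) only d is left, so d = True.
In (NOT d OR NOT e) only NOT e is left, so e = False.
In (NOT d OR NOT s) only NOT s is left, so s = False.
In (e OR h) only h is left, so h = True.
In (a OR b OR NOT h OR m) only b is left, so b = True.
In (NOT d OR NOT h OR v) only v is left, so v = True.
In (NOT b OR NOT q OR s) only NOT q is left, so q = False.
Set g = False.
All clauses satisfied.

h = True, v = True, s = False, g = False, m = False, d = True, a = False, e = False, q = False, b = True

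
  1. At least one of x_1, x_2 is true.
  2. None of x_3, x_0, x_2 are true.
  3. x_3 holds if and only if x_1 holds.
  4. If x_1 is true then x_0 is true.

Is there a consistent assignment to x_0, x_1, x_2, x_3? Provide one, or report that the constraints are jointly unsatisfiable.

Unsatisfiable — no assignment works.

Case x_1 = True:
  (2) forces x_3 = False.
  Constraint (3) is violated (x_3=F, x_1=T) — contradiction.
Case x_1 = False:
  (1) with x_1=F forces x_2 = True.
  Constraint (2) is violated (x_2=T) — contradiction.
Both cases fail — unsatisfiable.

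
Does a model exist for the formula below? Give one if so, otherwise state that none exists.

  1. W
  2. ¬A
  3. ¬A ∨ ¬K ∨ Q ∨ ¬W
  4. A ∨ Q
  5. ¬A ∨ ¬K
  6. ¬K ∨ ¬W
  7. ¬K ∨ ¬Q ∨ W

Unit clause (W) forces W = True.
Unit clause (¬A) forces A = False.
In (A ∨ Q) only Q is left, so Q = True.
In (¬K ∨ ¬W) only ¬K is left, so K = False.
Check each clause:
  (W): W holds.
  (¬A): ¬A holds.
  (¬A ∨ ¬K ∨ Q ∨ ¬W): ¬A holds.
  (A ∨ Q): Q holds.
  (¬A ∨ ¬K): ¬A holds.
  (¬K ∨ ¬W): ¬K holds.
  (¬K ∨ ¬Q ∨ W): ¬K holds.
All clauses satisfied.

Q: True; A: False; W: True; K: False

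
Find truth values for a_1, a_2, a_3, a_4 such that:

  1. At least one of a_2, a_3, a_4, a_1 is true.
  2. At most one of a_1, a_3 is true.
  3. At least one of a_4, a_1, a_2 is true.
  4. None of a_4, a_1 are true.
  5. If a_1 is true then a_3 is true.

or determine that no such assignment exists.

a_1 = False; a_2 = True; a_3 = True; a_4 = False

  (1) {a_2, a_3, a_4, a_1}: 2 true — at least one ✓
  (2) {a_1, a_3}: 1 true — at most one ✓
  (3) {a_4, a_1, a_2}: 1 true — at least one ✓
  (4) {a_4, a_1}: 0 true — none ✓
  (5) a_1=F ⇒ a_3: vacuous ✓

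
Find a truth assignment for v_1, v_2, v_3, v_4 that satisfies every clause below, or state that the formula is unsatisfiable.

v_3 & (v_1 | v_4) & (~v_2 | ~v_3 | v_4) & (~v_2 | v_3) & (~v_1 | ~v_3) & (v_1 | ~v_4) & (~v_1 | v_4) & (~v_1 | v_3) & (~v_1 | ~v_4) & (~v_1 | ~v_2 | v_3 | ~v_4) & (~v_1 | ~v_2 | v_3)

The formula is unsatisfiable.

Case v_3 = True:
  (~v_1 | ~v_3) forces v_1 = False.
  (v_1 | v_4) forces v_4 = True.
  Clause (v_1 | ~v_4) is falsified — contradiction.
Case v_3 = False:
  Clause (v_3) is falsified — contradiction.
Both cases fail, so the formula is unsatisfiable.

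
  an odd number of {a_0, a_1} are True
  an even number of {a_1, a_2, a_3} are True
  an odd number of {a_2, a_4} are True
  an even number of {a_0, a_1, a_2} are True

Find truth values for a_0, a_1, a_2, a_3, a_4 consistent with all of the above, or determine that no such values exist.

a_0: False, a_1: True, a_2: True, a_3: False, a_4: False

{a_0, a_1}: 1 true → odd ✓
{a_1, a_2, a_3}: 2 true → even ✓
{a_2, a_4}: 1 true → odd ✓
{a_0, a_1, a_2}: 2 true → even ✓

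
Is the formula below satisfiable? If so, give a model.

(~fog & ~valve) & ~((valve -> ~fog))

Unsatisfiable — no assignment works.

Case fog = True: the conjunct ~fog is False.
Case fog = False: the conjunct ~((valve -> ~fog)) becomes ~((valve -> True)) = False.
Both cases fail — unsatisfiable.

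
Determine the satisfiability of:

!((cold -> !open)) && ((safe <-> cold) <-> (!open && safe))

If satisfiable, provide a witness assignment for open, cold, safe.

open=T, cold=T, safe=F

  !((cold -> !open)) = True
    cold -> !open = False
      !open = False
  (safe <-> cold) <-> (!open && safe) = True
    safe <-> cold = False
    !open && safe = False
      !open = False
Both conjuncts True, so the formula holds.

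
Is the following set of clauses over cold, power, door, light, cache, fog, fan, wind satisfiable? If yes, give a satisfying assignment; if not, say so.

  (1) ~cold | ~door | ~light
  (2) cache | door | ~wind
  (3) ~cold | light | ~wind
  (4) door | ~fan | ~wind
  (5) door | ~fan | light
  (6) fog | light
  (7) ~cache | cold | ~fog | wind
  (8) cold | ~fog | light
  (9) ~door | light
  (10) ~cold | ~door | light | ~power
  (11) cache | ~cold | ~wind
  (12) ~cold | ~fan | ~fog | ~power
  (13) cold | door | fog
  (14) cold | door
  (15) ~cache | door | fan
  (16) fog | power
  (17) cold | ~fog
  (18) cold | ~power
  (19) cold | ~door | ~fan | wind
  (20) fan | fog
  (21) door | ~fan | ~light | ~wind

Try cold = False:
  (cold | door) forces door = True.
  (~door | light) forces light = True.
  (cold | ~fog) forces fog = False.
  (fog | power) forces power = True.
  clause (cold | ~power) is falsified — backtrack.
So cold = True.
Set power = False.
  then (fog | power) forces fog = True.
Set door = False.
Set light = True.
Set cache = True.
  then (~cache | door | fan) forces fan = True.
  then (door | ~fan | ~light | ~wind) forces wind = False.
All clauses satisfied.

cold: True; power: False; door: False; light: True; cache: True; fog: True; fan: True; wind: False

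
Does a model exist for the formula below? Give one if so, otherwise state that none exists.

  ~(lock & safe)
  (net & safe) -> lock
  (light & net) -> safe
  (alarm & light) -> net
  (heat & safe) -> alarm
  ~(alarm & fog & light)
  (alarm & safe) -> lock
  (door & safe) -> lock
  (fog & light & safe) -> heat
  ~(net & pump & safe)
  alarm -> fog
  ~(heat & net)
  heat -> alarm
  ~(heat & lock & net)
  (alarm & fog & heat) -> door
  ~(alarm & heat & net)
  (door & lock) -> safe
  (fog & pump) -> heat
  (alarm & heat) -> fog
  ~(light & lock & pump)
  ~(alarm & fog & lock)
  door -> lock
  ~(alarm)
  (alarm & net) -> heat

door=F; heat=F; fog=F; net=F; alarm=F; lock=F; safe=T; pump=T; light=F

Unit clause (~alarm) forces alarm = False.
In (alarm | ~heat) only ~heat is left, so heat = False.
Try door = True:
  (~door | lock) forces lock = True.
  (~lock | ~safe) forces safe = False.
  clause (~door | ~lock | safe) is falsified — backtrack.
So door = False.
Set fog = False.
Set net = False.
Set lock = False.
Set safe = True.
Set pump = True.
Set light = False.
All clauses satisfied.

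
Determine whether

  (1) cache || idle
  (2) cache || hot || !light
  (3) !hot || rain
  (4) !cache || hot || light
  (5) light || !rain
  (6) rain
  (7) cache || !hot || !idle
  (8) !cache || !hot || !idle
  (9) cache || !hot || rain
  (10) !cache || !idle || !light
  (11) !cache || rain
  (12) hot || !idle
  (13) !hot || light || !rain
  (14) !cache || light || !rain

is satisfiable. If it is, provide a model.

Unit clause (rain) forces rain = True.
In (light || !rain) only light is left, so light = True.
Set hot = True.
Try cache = False:
  (cache || idle) forces idle = True.
  clause (cache || !hot || !idle) is falsified — backtrack.
So cache = True.
  then (!cache || !hot || !idle) forces idle = False.
All clauses satisfied.

hot = True, rain = True, cache = True, idle = False, light = True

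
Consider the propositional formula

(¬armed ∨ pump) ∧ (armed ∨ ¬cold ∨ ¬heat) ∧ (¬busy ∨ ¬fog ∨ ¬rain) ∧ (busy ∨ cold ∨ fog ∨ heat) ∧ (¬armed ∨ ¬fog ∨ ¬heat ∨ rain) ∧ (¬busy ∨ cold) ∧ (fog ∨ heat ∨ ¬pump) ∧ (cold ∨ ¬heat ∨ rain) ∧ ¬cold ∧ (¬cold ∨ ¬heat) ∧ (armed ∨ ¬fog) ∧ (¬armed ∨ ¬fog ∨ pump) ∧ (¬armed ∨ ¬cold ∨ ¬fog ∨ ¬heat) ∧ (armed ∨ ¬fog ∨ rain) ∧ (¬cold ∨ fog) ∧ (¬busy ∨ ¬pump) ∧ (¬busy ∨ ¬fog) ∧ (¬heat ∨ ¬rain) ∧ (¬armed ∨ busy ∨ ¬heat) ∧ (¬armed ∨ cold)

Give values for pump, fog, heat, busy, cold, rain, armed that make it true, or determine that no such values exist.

Case cold = True:
  Clause (¬cold) is falsified — contradiction.
Case cold = False:
  (¬busy ∨ cold) forces busy = False.
  (¬armed ∨ cold) forces armed = False.
  (armed ∨ ¬fog) forces fog = False.
  (busy ∨ cold ∨ fog ∨ heat) forces heat = True.
  (cold ∨ ¬heat ∨ rain) forces rain = True.
  Clause (¬heat ∨ ¬rain) is falsified — contradiction.
Both cases fail, so the formula is unsatisfiable.

The formula is unsatisfiable.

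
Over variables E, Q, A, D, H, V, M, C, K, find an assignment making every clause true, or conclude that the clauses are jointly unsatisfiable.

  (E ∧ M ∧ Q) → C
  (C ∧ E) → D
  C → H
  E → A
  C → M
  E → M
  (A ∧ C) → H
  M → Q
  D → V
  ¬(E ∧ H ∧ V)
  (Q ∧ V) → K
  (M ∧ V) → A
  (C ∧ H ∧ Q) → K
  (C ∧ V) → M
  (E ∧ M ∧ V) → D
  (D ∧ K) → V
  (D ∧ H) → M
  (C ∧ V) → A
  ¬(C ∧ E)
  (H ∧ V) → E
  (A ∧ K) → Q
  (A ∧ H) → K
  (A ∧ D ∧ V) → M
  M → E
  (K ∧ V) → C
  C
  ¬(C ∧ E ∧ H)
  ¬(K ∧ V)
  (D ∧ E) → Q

No satisfying assignment exists.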